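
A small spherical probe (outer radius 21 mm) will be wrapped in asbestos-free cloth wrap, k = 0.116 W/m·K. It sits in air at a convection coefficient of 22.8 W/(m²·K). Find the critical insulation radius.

r_cr ≈ 10.2 mm

For a sphere r_cr = 2k/h = 2×0.116/22.8
r_cr = 10.2 mm; since the bare radius (21 mm) is above r_cr, any added insulation will reduce heat loss.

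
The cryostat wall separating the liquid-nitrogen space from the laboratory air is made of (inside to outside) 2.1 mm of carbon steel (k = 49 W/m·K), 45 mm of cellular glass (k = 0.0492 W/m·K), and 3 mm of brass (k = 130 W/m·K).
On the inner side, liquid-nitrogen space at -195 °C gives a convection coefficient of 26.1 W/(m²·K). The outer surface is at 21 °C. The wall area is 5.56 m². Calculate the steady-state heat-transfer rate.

Treating each layer as a thermal resistance in series:
R_inner film = 1/(h_i·A) = 1/(26.1×5.56) = 0.006891 K/W
R_carbon steel = L/(kA) = 0.0021/(49×5.56) = 7.708×10^-6 K/W
R_cellular glass = L/(kA) = 0.045/(0.0492×5.56) = 0.1645 K/W
R_brass = L/(kA) = 0.003/(130×5.56) = 4.151×10^-6 K/W
R_total = 0.1714 K/W
Q = ΔT / R_total = 216 / 0.1714

Q ≈ 1260 W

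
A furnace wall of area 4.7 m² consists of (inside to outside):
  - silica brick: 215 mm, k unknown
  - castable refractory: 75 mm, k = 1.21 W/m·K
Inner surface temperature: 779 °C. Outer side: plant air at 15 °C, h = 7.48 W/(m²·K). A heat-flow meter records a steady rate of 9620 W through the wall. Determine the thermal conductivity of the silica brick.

k ≈ 1.21 W/(m·K)

Series thermal resistances:
R_castable refractory = L/(kA) = 0.075/(1.21×4.7) = 0.01319 K/W
R_outer film = 1/(h_o·A) = 1/(7.48×4.7) = 0.02844 K/W
Sum of known resistances R_other = 0.04163 K/W
Total R = ΔT/Q = 764/9620 = 0.07942 K/W
R_silica brick = R_total − R_other = 0.03779 K/W
k = L/(R·A) = 0.215/(0.03779×4.7)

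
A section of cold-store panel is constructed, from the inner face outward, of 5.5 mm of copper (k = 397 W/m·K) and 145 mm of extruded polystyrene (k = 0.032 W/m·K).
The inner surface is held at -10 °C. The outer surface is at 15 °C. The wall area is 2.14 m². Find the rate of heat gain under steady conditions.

Q ≈ 11.8 W

Model the wall as resistances in series:
R_copper = L/(kA) = 0.0055/(397×2.14) = 6.474×10^-6 K/W
R_extruded polystyrene = L/(kA) = 0.145/(0.032×2.14) = 2.117 K/W
R_total = 2.117 K/W
Q = ΔT / R_total = 25 / 2.117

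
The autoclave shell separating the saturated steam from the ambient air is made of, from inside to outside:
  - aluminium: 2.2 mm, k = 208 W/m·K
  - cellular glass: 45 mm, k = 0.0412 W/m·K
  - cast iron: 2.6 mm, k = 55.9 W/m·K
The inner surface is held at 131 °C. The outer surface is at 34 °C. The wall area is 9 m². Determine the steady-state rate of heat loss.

Using the resistance-network approach (series):
R_aluminium = L/(kA) = 0.0022/(208×9) = 1.175×10^-6 K/W
R_cellular glass = L/(kA) = 0.045/(0.0412×9) = 0.1214 K/W
R_cast iron = L/(kA) = 0.0026/(55.9×9) = 5.168×10^-6 K/W
R_total = 0.1214 K/W
Q = ΔT / R_total = 97 / 0.1214

Q ≈ 799 W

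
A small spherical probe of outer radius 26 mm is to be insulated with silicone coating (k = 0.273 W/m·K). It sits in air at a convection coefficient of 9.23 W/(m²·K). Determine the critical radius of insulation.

r_cr ≈ 59.2 mm

For a sphere r_cr = 2k/h = 2×0.273/9.23
r_cr = 59.2 mm; since the bare radius (26 mm) is below r_cr, adding a thin layer of insulation will *increase* heat loss.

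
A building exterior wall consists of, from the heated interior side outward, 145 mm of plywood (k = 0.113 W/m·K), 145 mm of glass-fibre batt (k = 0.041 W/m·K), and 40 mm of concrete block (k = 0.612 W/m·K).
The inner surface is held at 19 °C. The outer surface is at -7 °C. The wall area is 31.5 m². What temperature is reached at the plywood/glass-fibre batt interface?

Using the resistance-network approach (series):
R_plywood = L/(kA) = 0.145/(0.113×31.5) = 0.04074 K/W
R_glass-fibre batt = L/(kA) = 0.145/(0.041×31.5) = 0.1123 K/W
R_concrete block = L/(kA) = 0.04/(0.612×31.5) = 0.002075 K/W
R_total = 0.1551 K/W;  Q = ΔT/R_total = 26/0.1551 = 167.7 W
T_interface = T_inner − Q·ΣR(inner→interface) = 19 − 168×0.04074

T ≈ 12.2 °C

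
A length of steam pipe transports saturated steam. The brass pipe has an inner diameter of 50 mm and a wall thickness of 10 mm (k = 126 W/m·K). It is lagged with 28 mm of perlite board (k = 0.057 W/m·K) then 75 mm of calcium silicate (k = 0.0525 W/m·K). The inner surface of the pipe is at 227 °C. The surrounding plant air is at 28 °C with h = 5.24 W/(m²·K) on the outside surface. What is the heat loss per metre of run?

For a radial system each layer contributes R = ln(r_out/r_in)/(2πkL); films add R = 1/(hA).
R_brass pipe wall = ln(35/25)/(2π×126×1) = 4.25×10^-4 K/W
R_perlite board = ln(63/35)/(2π×0.057×1) = 1.641 K/W
R_calcium silicate = ln(138/63)/(2π×0.0525×1) = 2.377 K/W
R_outer film = 1/(h_o·2πr_oL) = 1/(5.24×2π×0.138×1) = 0.2201 K/W
R_total = 4.239 K/W
Q = ΔT/R_total = 199/4.239

q′ ≈ 46.9 W/m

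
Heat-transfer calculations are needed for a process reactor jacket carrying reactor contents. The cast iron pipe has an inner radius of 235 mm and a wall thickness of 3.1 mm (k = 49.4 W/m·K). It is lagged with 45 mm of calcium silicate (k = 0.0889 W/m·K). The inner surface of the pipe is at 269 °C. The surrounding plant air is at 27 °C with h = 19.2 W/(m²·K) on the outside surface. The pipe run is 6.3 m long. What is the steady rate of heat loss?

Q ≈ 4490 W

Radial resistances (cylindrical: R_cond = ln(r_o/r_i)/(2πkL), R_conv = 1/(h·2πrL)):
R_cast iron pipe wall = ln(238.1/235)/(2π×49.4×6.3) = 6.702×10^-6 K/W
R_calcium silicate = ln(283.1/238.1)/(2π×0.0889×6.3) = 0.04919 K/W
R_outer film = 1/(h_o·2πr_oL) = 1/(19.2×2π×0.2831×6.3) = 0.004648 K/W
R_total = 0.05385 K/W
Q = ΔT/R_total = 242/0.05385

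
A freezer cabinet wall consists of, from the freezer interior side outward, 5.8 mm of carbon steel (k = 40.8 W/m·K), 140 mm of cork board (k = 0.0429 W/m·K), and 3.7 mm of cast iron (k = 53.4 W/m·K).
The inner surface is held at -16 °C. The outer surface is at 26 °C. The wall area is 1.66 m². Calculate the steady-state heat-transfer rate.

Q ≈ 21.4 W

Thermal resistances in series:
R_carbon steel = L/(kA) = 0.0058/(40.8×1.66) = 8.564×10^-5 K/W
R_cork board = L/(kA) = 0.14/(0.0429×1.66) = 1.966 K/W
R_cast iron = L/(kA) = 0.0037/(53.4×1.66) = 4.174×10^-5 K/W
R_total = 1.966 K/W
Q = ΔT / R_total = 42 / 1.966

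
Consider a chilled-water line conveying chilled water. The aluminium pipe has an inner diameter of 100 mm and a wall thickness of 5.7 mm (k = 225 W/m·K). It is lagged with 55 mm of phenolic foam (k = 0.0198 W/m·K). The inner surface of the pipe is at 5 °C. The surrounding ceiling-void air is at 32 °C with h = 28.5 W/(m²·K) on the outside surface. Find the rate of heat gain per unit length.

Cylindrical conduction, so R = ln(r₂/r₁)/(2πkL) per layer, in series:
R_aluminium pipe wall = ln(55.7/50)/(2π×225×1) = 7.636×10^-5 K/W
R_phenolic foam = ln(110.7/55.7)/(2π×0.0198×1) = 5.521 K/W
R_outer film = 1/(h_o·2πr_oL) = 1/(28.5×2π×0.1107×1) = 0.05045 K/W
R_total = 5.571 K/W
Q = ΔT/R_total = 27/5.571

q′ ≈ 4.85 W/m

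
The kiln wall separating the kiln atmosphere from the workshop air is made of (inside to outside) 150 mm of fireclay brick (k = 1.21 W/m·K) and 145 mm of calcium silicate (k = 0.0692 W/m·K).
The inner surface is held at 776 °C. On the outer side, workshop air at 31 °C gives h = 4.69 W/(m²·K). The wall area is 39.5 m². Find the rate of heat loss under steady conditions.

Q ≈ 12100 W

Thermal resistances in series:
R_fireclay brick = L/(kA) = 0.15/(1.21×39.5) = 0.003138 K/W
R_calcium silicate = L/(kA) = 0.145/(0.0692×39.5) = 0.05305 K/W
R_outer film = 1/(h_o·A) = 1/(4.69×39.5) = 0.005398 K/W
R_total = 0.06158 K/W
Q = ΔT / R_total = 745 / 0.06158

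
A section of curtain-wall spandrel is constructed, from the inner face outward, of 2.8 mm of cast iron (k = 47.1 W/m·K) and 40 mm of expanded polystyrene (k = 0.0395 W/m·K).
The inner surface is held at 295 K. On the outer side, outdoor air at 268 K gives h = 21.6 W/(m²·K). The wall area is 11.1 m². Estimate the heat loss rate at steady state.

Q ≈ 283 W

Series thermal resistances:
R_cast iron = L/(kA) = 0.0028/(47.1×11.1) = 5.356×10^-6 K/W
R_expanded polystyrene = L/(kA) = 0.04/(0.0395×11.1) = 0.09123 K/W
R_outer film = 1/(h_o·A) = 1/(21.6×11.1) = 0.004171 K/W
R_total = 0.09541 K/W
Q = ΔT / R_total = 27 / 0.09541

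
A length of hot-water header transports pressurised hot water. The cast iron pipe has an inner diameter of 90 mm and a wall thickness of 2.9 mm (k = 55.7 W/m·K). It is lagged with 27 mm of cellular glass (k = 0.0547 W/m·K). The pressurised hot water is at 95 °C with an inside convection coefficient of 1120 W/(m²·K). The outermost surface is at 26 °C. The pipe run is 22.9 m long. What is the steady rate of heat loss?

Q ≈ 1210 W

Radial resistances (cylindrical: R_cond = ln(r_o/r_i)/(2πkL), R_conv = 1/(h·2πrL)):
R_inner film = 1/(h_i·2πr₁L) = 1/(1120×2π×0.045×22.9) = 1.379×10^-4 K/W
R_cast iron pipe wall = ln(47.9/45)/(2π×55.7×22.9) = 7.793×10^-6 K/W
R_cellular glass = ln(74.9/47.9)/(2π×0.0547×22.9) = 0.0568 K/W
R_total = 0.05694 K/W
Q = ΔT/R_total = 69/0.05694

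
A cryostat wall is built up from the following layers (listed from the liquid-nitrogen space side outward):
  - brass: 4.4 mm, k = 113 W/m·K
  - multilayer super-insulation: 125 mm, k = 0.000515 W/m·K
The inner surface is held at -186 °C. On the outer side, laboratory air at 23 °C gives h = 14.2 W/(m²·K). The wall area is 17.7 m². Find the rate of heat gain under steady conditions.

Q ≈ 15.2 W

Thermal resistances in series:
R_brass = L/(kA) = 0.0044/(113×17.7) = 2.2×10^-6 K/W
R_multilayer super-insulation = L/(kA) = 0.125/(0.000515×17.7) = 13.71 K/W
R_outer film = 1/(h_o·A) = 1/(14.2×17.7) = 0.003979 K/W
R_total = 13.72 K/W
Q = ΔT / R_total = 209 / 13.72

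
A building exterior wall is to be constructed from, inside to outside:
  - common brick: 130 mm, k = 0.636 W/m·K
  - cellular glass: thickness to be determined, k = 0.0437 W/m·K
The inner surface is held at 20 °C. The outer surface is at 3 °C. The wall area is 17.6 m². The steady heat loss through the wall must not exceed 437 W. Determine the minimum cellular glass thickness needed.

Series thermal resistances:
R_common brick = L/(kA) = 0.13/(0.636×17.6) = 0.01161 K/W
Sum of the known resistances R_other = 0.01161 K/W
Required total resistance R_tot = ΔT/Q_allow = 17/437 = 0.0389 K/W
R_cellular glass = R_tot − R_other = 0.02729 K/W
L = R·k·A = 0.02729×0.0437×17.6

L ≈ 21 mm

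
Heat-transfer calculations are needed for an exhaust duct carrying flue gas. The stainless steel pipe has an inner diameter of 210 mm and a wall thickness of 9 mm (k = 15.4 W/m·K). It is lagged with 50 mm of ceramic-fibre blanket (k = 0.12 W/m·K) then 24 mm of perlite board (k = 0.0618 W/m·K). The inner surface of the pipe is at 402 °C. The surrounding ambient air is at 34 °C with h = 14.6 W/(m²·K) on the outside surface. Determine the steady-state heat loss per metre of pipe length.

q′ ≈ 412 W/m

Per-layer cylindrical resistances, series-summed:
R_stainless steel pipe wall = ln(114/105)/(2π×15.4×1) = 8.499×10^-4 K/W
R_ceramic-fibre blanket = ln(164/114)/(2π×0.12×1) = 0.4823 K/W
R_perlite board = ln(188/164)/(2π×0.0618×1) = 0.3517 K/W
R_outer film = 1/(h_o·2πr_oL) = 1/(14.6×2π×0.188×1) = 0.05798 K/W
R_total = 0.8929 K/W
Q = ΔT/R_total = 368/0.8929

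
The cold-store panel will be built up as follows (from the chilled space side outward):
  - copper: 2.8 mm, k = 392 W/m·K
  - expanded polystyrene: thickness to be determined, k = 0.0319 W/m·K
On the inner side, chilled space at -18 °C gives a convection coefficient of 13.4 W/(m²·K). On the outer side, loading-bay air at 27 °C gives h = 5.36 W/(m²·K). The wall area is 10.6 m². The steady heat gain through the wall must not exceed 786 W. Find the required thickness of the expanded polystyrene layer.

L ≈ 11 mm

Series thermal resistances:
R_inner film = 1/(h_i·A) = 1/(13.4×10.6) = 0.00704 K/W
R_copper = L/(kA) = 0.0028/(392×10.6) = 6.739×10^-7 K/W
R_outer film = 1/(h_o·A) = 1/(5.36×10.6) = 0.0176 K/W
Sum of the known resistances R_other = 0.02464 K/W
Required total resistance R_tot = ΔT/Q_allow = 45/786 = 0.05725 K/W
R_expanded polystyrene = R_tot − R_other = 0.03261 K/W
L = R·k·A = 0.03261×0.0319×10.6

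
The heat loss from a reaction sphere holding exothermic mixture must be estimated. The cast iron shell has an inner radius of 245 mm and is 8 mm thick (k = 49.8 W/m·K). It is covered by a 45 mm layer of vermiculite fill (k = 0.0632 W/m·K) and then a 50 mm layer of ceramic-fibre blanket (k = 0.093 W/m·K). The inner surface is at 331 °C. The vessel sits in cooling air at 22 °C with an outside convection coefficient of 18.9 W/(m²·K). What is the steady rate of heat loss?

Q ≈ 258 W

Each spherical layer contributes R = (1/r_i − 1/r_o)/(4πk):
R_cast iron shell = (1/0.245 − 1/0.253)/(4π×49.8) = 2.062×10^-4 K/W
R_vermiculite fill = (1/0.253 − 1/0.298)/(4π×0.0632) = 0.7515 K/W
R_ceramic-fibre blanket = (1/0.298 − 1/0.348)/(4π×0.093) = 0.4126 K/W
R_outer film = 1/(h·4πr_o²) = 1/(18.9×4π×0.348²) = 0.03477 K/W
R_total = 1.199 K/W
Q = ΔT/R_total = 309/1.199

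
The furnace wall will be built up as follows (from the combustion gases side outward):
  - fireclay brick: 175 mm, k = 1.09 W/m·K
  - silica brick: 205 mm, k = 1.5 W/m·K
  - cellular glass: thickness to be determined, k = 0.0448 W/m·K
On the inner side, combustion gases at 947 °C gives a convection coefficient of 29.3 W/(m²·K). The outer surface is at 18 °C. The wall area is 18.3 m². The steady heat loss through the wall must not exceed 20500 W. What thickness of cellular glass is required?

Thermal resistances in series:
R_inner film = 1/(h_i·A) = 1/(29.3×18.3) = 0.001865 K/W
R_fireclay brick = L/(kA) = 0.175/(1.09×18.3) = 0.008773 K/W
R_silica brick = L/(kA) = 0.205/(1.5×18.3) = 0.007468 K/W
Sum of the known resistances R_other = 0.01811 K/W
Required total resistance R_tot = ΔT/Q_allow = 929/20500 = 0.04532 K/W
R_cellular glass = R_tot − R_other = 0.02721 K/W
L = R·k·A = 0.02721×0.0448×18.3

L ≈ 22.3 mm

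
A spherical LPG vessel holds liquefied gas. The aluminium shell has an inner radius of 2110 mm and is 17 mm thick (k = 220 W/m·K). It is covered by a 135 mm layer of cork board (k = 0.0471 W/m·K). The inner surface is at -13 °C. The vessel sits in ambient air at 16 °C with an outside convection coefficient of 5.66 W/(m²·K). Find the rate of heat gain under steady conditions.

For a spherical shell R = (1/r₁ − 1/r₂)/(4πk); film R = 1/(h·4πr²). In series:
R_aluminium shell = (1/2.11 − 1/2.127)/(4π×220) = 1.37×10^-6 K/W
R_cork board = (1/2.127 − 1/2.262)/(4π×0.0471) = 0.04741 K/W
R_outer film = 1/(h·4πr_o²) = 1/(5.66×4π×2.262²) = 0.002748 K/W
R_total = 0.05016 K/W
Q = ΔT/R_total = 29/0.05016

Q ≈ 578 W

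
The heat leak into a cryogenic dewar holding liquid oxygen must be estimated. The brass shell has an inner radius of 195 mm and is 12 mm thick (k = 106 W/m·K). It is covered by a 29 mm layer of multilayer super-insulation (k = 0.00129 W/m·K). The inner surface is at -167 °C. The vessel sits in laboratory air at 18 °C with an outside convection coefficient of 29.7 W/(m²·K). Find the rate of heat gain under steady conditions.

Spherical conduction: R = (1/r_in − 1/r_out)/(4πk) per layer; series-sum.
R_brass shell = (1/0.195 − 1/0.207)/(4π×106) = 2.232×10^-4 K/W
R_multilayer super-insulation = (1/0.207 − 1/0.236)/(4π×0.00129) = 36.62 K/W
R_outer film = 1/(h·4πr_o²) = 1/(29.7×4π×0.236²) = 0.04811 K/W
R_total = 36.67 K/W
Q = ΔT/R_total = 185/36.67

Q ≈ 5.05 W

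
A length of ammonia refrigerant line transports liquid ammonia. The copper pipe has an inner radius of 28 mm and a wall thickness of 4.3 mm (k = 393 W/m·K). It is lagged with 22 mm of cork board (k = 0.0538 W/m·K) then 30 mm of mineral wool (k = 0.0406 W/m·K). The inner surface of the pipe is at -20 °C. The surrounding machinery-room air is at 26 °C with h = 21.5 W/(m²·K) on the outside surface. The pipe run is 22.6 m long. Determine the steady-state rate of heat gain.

Cylindrical conduction, so R = ln(r₂/r₁)/(2πkL) per layer, in series:
R_copper pipe wall = ln(32.3/28)/(2π×393×22.6) = 2.56×10^-6 K/W
R_cork board = ln(54.3/32.3)/(2π×0.0538×22.6) = 0.068 K/W
R_mineral wool = ln(84.3/54.3)/(2π×0.0406×22.6) = 0.0763 K/W
R_outer film = 1/(h_o·2πr_oL) = 1/(21.5×2π×0.0843×22.6) = 0.003885 K/W
R_total = 0.1482 K/W
Q = ΔT/R_total = 46/0.1482

Q ≈ 310 W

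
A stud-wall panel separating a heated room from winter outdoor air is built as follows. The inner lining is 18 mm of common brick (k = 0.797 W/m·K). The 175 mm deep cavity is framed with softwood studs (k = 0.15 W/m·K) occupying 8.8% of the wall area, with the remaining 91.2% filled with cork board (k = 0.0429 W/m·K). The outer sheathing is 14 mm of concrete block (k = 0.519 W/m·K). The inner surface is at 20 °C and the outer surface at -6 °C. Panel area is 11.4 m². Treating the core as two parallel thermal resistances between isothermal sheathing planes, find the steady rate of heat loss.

Sheathing layers in series; stud and cavity paths in parallel between them.
R_inner = 0.018/(0.797×11.4) = 0.001981 K/W
R_stud  = 0.175/(0.15×0.088×11.4) = 1.163 K/W
R_cav   = 0.175/(0.0429×0.912×11.4) = 0.3924 K/W
1/R_core = 1/R_stud + 1/R_cav → R_core = 0.2934 K/W
R_outer = 0.014/(0.519×11.4) = 0.002366 K/W
R_total = 0.2977 K/W
Q = ΔT/R_total = 26/0.2977

Q ≈ 87.3 W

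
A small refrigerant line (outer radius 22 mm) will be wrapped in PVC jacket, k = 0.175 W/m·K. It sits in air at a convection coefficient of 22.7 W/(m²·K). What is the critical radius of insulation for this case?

For a cylinder r_cr = k/h = 0.175/22.7
r_cr = 7.71 mm; since the bare radius (22 mm) is above r_cr, any added insulation will reduce heat loss.

r_cr ≈ 7.71 mm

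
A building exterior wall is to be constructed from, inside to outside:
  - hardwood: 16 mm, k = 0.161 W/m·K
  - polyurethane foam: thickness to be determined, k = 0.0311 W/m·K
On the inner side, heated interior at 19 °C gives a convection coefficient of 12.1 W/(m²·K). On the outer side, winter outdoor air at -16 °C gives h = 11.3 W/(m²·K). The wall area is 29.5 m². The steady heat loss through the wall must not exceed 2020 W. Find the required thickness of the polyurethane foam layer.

Series thermal resistances:
R_inner film = 1/(h_i·A) = 1/(12.1×29.5) = 0.002802 K/W
R_hardwood = L/(kA) = 0.016/(0.161×29.5) = 0.003369 K/W
R_outer film = 1/(h_o·A) = 1/(11.3×29.5) = 0.003 K/W
Sum of the known resistances R_other = 0.00917 K/W
Required total resistance R_tot = ΔT/Q_allow = 35/2020 = 0.01733 K/W
R_polyurethane foam = R_tot − R_other = 0.008157 K/W
L = R·k·A = 0.008157×0.0311×29.5

L ≈ 7.48 mm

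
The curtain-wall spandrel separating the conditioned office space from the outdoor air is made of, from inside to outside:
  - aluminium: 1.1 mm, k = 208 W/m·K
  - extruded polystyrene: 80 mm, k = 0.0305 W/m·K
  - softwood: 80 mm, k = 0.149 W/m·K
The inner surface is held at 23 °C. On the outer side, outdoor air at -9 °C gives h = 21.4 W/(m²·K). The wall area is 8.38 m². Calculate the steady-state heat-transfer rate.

Q ≈ 83.6 W

Model the wall as resistances in series:
R_aluminium = L/(kA) = 0.0011/(208×8.38) = 6.311×10^-7 K/W
R_extruded polystyrene = L/(kA) = 0.08/(0.0305×8.38) = 0.313 K/W
R_softwood = L/(kA) = 0.08/(0.149×8.38) = 0.06407 K/W
R_outer film = 1/(h_o·A) = 1/(21.4×8.38) = 0.005576 K/W
R_total = 0.3826 K/W
Q = ΔT / R_total = 32 / 0.3826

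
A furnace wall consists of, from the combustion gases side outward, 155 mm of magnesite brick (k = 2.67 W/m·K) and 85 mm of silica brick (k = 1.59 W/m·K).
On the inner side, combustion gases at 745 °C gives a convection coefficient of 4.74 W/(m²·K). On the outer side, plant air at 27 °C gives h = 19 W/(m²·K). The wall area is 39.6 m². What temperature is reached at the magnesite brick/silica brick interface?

T ≈ 230 °C

Series thermal resistances:
R_inner film = 1/(h_i·A) = 1/(4.74×39.6) = 0.005328 K/W
R_magnesite brick = L/(kA) = 0.155/(2.67×39.6) = 0.001466 K/W
R_silica brick = L/(kA) = 0.085/(1.59×39.6) = 0.00135 K/W
R_outer film = 1/(h_o·A) = 1/(19×39.6) = 0.001329 K/W
R_total = 0.009473 K/W;  Q = ΔT/R_total = 718/0.009473 = 75800 W
T_interface = T_inner − Q·ΣR(inner→interface) = 745 − 75800×0.006794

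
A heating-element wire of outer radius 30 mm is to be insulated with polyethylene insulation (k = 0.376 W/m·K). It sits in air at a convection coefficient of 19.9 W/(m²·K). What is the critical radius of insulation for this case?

r_cr ≈ 18.9 mm

For a cylinder r_cr = k/h = 0.376/19.9
r_cr = 18.9 mm; since the bare radius (30 mm) is above r_cr, any added insulation will reduce heat loss.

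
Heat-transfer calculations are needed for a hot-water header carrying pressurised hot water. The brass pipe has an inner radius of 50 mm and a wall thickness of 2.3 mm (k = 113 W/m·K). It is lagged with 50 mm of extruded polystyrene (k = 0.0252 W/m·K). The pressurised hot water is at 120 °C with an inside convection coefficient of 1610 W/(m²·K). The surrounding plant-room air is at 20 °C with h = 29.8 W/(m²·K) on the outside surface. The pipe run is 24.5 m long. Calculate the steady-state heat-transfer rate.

Radial resistances (cylindrical: R_cond = ln(r_o/r_i)/(2πkL), R_conv = 1/(h·2πrL)):
R_inner film = 1/(h_i·2πr₁L) = 1/(1610×2π×0.05×24.5) = 8.07×10^-5 K/W
R_brass pipe wall = ln(52.3/50)/(2π×113×24.5) = 2.585×10^-6 K/W
R_extruded polystyrene = ln(102.3/52.3)/(2π×0.0252×24.5) = 0.1729 K/W
R_outer film = 1/(h_o·2πr_oL) = 1/(29.8×2π×0.1023×24.5) = 0.002131 K/W
R_total = 0.1752 K/W
Q = ΔT/R_total = 100/0.1752

Q ≈ 571 W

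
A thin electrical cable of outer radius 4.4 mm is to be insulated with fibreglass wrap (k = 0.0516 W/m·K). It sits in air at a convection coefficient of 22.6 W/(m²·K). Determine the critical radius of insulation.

For a cylinder r_cr = k/h = 0.0516/22.6
r_cr = 2.28 mm; since the bare radius (4.4 mm) is above r_cr, any added insulation will reduce heat loss.

r_cr ≈ 2.28 mm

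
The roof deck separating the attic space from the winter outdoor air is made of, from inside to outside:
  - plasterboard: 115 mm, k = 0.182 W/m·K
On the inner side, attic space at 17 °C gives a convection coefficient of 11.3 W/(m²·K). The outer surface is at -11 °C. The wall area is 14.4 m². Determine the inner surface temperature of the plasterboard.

Series thermal resistances:
R_inner film = 1/(h_i·A) = 1/(11.3×14.4) = 0.006146 K/W
R_plasterboard = L/(kA) = 0.115/(0.182×14.4) = 0.04388 K/W
R_total = 0.05003 K/W;  Q = ΔT/R_total = 28/0.05003 = 559.7 W
T_interface = T_inner − Q·ΣR(inner→interface) = 17 − 560×0.006146

T ≈ 13.6 °C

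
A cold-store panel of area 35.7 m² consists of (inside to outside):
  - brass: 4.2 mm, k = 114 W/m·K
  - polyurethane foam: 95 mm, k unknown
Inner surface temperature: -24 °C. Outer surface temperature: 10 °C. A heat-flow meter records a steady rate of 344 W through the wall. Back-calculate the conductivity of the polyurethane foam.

k ≈ 0.0269 W/(m·K)

Thermal resistances in series:
R_brass = L/(kA) = 0.0042/(114×35.7) = 1.032×10^-6 K/W
Sum of known resistances R_other = 1.032×10^-6 K/W
Total R = ΔT/Q = 34/344 = 0.09884 K/W
R_polyurethane foam = R_total − R_other = 0.09884 K/W
k = L/(R·A) = 0.095/(0.09884×35.7)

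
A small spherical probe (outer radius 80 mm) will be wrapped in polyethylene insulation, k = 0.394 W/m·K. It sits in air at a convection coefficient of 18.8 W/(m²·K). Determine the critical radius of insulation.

r_cr ≈ 41.9 mm

For a sphere r_cr = 2k/h = 2×0.394/18.8
r_cr = 41.9 mm; since the bare radius (80 mm) is above r_cr, any added insulation will reduce heat loss.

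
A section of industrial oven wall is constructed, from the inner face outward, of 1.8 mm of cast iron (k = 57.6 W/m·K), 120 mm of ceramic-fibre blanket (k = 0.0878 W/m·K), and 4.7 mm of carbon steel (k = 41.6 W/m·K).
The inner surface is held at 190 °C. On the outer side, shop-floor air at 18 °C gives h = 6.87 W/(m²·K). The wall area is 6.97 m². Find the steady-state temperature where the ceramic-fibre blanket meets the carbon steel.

T ≈ 34.6 °C

Using the resistance-network approach (series):
R_cast iron = L/(kA) = 0.0018/(57.6×6.97) = 4.484×10^-6 K/W
R_ceramic-fibre blanket = L/(kA) = 0.12/(0.0878×6.97) = 0.1961 K/W
R_carbon steel = L/(kA) = 0.0047/(41.6×6.97) = 1.621×10^-5 K/W
R_outer film = 1/(h_o·A) = 1/(6.87×6.97) = 0.02088 K/W
R_total = 0.217 K/W;  Q = ΔT/R_total = 172/0.217 = 792.6 W
T_interface = T_inner − Q·ΣR(inner→interface) = 190 − 793×0.1961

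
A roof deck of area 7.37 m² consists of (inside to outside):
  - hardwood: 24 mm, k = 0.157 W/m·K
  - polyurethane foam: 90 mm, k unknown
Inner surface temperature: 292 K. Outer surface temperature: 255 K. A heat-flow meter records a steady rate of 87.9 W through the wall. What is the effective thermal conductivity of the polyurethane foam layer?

k ≈ 0.0305 W/(m·K)

Using the resistance-network approach (series):
R_hardwood = L/(kA) = 0.024/(0.157×7.37) = 0.02074 K/W
Sum of known resistances R_other = 0.02074 K/W
Total R = ΔT/Q = 37/87.9 = 0.4209 K/W
R_polyurethane foam = R_total − R_other = 0.4002 K/W
k = L/(R·A) = 0.09/(0.4002×7.37)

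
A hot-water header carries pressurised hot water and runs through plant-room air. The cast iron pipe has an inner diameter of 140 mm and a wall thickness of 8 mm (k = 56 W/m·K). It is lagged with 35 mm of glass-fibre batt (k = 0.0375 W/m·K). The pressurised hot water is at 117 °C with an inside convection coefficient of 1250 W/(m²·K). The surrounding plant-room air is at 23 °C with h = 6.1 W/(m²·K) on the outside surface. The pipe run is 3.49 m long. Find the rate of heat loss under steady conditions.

Treating each annulus and film as a series resistance:
R_inner film = 1/(h_i·2πr₁L) = 1/(1250×2π×0.07×3.49) = 5.212×10^-4 K/W
R_cast iron pipe wall = ln(78/70)/(2π×56×3.49) = 8.812×10^-5 K/W
R_glass-fibre batt = ln(113/78)/(2π×0.0375×3.49) = 0.4508 K/W
R_outer film = 1/(h_o·2πr_oL) = 1/(6.1×2π×0.113×3.49) = 0.06616 K/W
R_total = 0.5175 K/W
Q = ΔT/R_total = 94/0.5175

Q ≈ 182 W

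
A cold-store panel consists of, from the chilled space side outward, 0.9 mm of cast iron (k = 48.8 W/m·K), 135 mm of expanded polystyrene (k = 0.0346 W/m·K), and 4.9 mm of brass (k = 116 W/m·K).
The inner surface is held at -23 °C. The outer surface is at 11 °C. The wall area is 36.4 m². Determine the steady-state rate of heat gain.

Q ≈ 317 W

Model the wall as resistances in series:
R_cast iron = L/(kA) = 0.0009/(48.8×36.4) = 5.067×10^-7 K/W
R_expanded polystyrene = L/(kA) = 0.135/(0.0346×36.4) = 0.1072 K/W
R_brass = L/(kA) = 0.0049/(116×36.4) = 1.16×10^-6 K/W
R_total = 0.1072 K/W
Q = ΔT / R_total = 34 / 0.1072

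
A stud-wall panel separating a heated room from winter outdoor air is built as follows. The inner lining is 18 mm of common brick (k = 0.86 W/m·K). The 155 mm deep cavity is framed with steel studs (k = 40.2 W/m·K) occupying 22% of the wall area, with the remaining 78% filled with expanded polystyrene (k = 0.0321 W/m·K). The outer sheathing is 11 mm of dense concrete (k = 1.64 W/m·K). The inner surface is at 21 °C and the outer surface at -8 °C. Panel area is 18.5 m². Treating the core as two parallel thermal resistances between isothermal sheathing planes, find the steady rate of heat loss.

Q ≈ 11900 W

Sheathing layers in series; stud and cavity paths in parallel between them.
R_inner = 0.018/(0.86×18.5) = 0.001131 K/W
R_stud  = 0.155/(40.2×0.22×18.5) = 9.474×10^-4 K/W
R_cav   = 0.155/(0.0321×0.78×18.5) = 0.3346 K/W
1/R_core = 1/R_stud + 1/R_cav → R_core = 9.447×10^-4 K/W
R_outer = 0.011/(1.64×18.5) = 3.626×10^-4 K/W
R_total = 0.002439 K/W
Q = ΔT/R_total = 29/0.002439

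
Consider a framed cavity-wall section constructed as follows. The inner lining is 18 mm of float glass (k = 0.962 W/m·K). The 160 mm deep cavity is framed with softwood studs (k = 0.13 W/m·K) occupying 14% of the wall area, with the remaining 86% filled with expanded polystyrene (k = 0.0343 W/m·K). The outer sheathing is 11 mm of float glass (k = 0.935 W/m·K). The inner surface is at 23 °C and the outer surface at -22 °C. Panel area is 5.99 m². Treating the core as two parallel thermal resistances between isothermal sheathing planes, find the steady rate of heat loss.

Q ≈ 79.6 W

Sheathing layers in series; stud and cavity paths in parallel between them.
R_inner = 0.018/(0.962×5.99) = 0.003124 K/W
R_stud  = 0.16/(0.13×0.14×5.99) = 1.468 K/W
R_cav   = 0.16/(0.0343×0.86×5.99) = 0.9055 K/W
1/R_core = 1/R_stud + 1/R_cav → R_core = 0.56 K/W
R_outer = 0.011/(0.935×5.99) = 0.001964 K/W
R_total = 0.5651 K/W
Q = ΔT/R_total = 45/0.5651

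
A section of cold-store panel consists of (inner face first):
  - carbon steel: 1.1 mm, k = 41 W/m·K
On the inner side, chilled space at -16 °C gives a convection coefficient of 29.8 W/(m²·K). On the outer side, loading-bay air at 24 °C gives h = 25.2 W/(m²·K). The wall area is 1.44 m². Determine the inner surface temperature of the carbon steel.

Treating each layer as a thermal resistance in series:
R_inner film = 1/(h_i·A) = 1/(29.8×1.44) = 0.0233 K/W
R_carbon steel = L/(kA) = 0.0011/(41×1.44) = 1.863×10^-5 K/W
R_outer film = 1/(h_o·A) = 1/(25.2×1.44) = 0.02756 K/W
R_total = 0.05088 K/W;  Q = ΔT/R_total = 40/0.05088 = 786.2 W
T_interface = T_inner + Q·ΣR(inner→interface) = -16 + 786×0.0233

T ≈ 2.32 °C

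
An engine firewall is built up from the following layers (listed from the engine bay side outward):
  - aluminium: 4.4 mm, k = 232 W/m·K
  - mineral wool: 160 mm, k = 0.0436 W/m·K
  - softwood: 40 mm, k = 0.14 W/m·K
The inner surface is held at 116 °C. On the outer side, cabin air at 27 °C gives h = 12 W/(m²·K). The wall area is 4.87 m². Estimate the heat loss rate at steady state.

Q ≈ 107 W

Treating each layer as a thermal resistance in series:
R_aluminium = L/(kA) = 0.0044/(232×4.87) = 3.894×10^-6 K/W
R_mineral wool = L/(kA) = 0.16/(0.0436×4.87) = 0.7535 K/W
R_softwood = L/(kA) = 0.04/(0.14×4.87) = 0.05867 K/W
R_outer film = 1/(h_o·A) = 1/(12×4.87) = 0.01711 K/W
R_total = 0.8293 K/W
Q = ΔT / R_total = 89 / 0.8293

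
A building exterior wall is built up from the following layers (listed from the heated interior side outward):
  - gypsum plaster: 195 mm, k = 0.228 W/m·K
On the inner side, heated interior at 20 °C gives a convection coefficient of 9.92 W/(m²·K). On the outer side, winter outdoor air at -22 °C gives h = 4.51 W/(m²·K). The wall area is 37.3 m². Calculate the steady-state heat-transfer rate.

Model the wall as resistances in series:
R_inner film = 1/(h_i·A) = 1/(9.92×37.3) = 0.002703 K/W
R_gypsum plaster = L/(kA) = 0.195/(0.228×37.3) = 0.02293 K/W
R_outer film = 1/(h_o·A) = 1/(4.51×37.3) = 0.005944 K/W
R_total = 0.03158 K/W
Q = ΔT / R_total = 42 / 0.03158

Q ≈ 1330 W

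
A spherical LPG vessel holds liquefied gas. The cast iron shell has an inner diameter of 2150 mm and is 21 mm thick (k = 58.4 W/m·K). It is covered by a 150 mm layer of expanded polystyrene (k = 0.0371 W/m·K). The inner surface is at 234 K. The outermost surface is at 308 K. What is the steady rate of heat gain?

Q ≈ 314 W

Radial (spherical) resistances in series:
R_cast iron shell = (1/1.075 − 1/1.096)/(4π×58.4) = 2.429×10^-5 K/W
R_expanded polystyrene = (1/1.096 − 1/1.246)/(4π×0.0371) = 0.2356 K/W
R_total = 0.2356 K/W
Q = ΔT/R_total = 74/0.2356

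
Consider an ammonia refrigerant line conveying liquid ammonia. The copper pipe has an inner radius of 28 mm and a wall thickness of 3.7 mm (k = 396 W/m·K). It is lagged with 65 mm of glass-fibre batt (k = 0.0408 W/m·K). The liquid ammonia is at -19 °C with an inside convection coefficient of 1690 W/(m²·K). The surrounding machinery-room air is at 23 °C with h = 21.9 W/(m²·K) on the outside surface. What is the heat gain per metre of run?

Treating each annulus and film as a series resistance:
R_inner film = 1/(h_i·2πr₁L) = 1/(1690×2π×0.028×1) = 0.003363 K/W
R_copper pipe wall = ln(31.7/28)/(2π×396×1) = 4.988×10^-5 K/W
R_glass-fibre batt = ln(96.7/31.7)/(2π×0.0408×1) = 4.351 K/W
R_outer film = 1/(h_o·2πr_oL) = 1/(21.9×2π×0.0967×1) = 0.07515 K/W
R_total = 4.429 K/W
Q = ΔT/R_total = 42/4.429

q′ ≈ 9.48 W/m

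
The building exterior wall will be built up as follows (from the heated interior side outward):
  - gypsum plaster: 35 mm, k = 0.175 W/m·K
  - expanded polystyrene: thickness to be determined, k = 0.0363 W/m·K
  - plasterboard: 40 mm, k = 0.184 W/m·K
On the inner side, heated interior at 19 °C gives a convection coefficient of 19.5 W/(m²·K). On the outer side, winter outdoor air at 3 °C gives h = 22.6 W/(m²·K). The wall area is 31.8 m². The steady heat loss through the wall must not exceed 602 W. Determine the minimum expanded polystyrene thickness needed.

L ≈ 12.1 mm

Using the resistance-network approach (series):
R_inner film = 1/(h_i·A) = 1/(19.5×31.8) = 0.001613 K/W
R_gypsum plaster = L/(kA) = 0.035/(0.175×31.8) = 0.006289 K/W
R_plasterboard = L/(kA) = 0.04/(0.184×31.8) = 0.006836 K/W
R_outer film = 1/(h_o·A) = 1/(22.6×31.8) = 0.001391 K/W
Sum of the known resistances R_other = 0.01613 K/W
Required total resistance R_tot = ΔT/Q_allow = 16/602 = 0.02658 K/W
R_expanded polystyrene = R_tot − R_other = 0.01045 K/W
L = R·k·A = 0.01045×0.0363×31.8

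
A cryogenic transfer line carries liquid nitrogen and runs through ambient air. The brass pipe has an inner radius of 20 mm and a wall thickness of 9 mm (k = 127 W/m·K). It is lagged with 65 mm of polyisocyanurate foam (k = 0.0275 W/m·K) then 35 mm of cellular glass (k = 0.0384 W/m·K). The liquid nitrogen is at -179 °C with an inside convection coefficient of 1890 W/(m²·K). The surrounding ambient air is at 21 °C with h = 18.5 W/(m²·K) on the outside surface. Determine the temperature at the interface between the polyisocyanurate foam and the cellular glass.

Radial resistances (cylindrical: R_cond = ln(r_o/r_i)/(2πkL), R_conv = 1/(h·2πrL)):
R_inner film = 1/(h_i·2πr₁L) = 1/(1890×2π×0.02×1) = 0.00421 K/W
R_brass pipe wall = ln(29/20)/(2π×127×1) = 4.656×10^-4 K/W
R_polyisocyanurate foam = ln(94/29)/(2π×0.0275×1) = 6.806 K/W
R_cellular glass = ln(129/94)/(2π×0.0384×1) = 1.312 K/W
R_outer film = 1/(h_o·2πr_oL) = 1/(18.5×2π×0.129×1) = 0.06669 K/W
R_total = 8.189 K/W
Q = ΔT/R_total = 200/8.189
Q = 24.4 W/m
T_interface = T_inner + Q·ΣR(inner→interface) = -179 + 24.4×6.811

T ≈ -12.7 °C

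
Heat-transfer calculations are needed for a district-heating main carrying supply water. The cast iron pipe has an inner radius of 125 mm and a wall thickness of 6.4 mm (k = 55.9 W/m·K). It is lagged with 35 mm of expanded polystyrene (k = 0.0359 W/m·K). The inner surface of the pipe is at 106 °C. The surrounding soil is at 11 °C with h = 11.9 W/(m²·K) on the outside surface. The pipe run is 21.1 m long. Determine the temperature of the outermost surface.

Treating each annulus and film as a series resistance:
R_cast iron pipe wall = ln(131.4/125)/(2π×55.9×21.1) = 6.738×10^-6 K/W
R_expanded polystyrene = ln(166.4/131.4)/(2π×0.0359×21.1) = 0.04962 K/W
R_outer film = 1/(h_o·2πr_oL) = 1/(11.9×2π×0.1664×21.1) = 0.003809 K/W
R_total = 0.05343 K/W
Q = ΔT/R_total = 95/0.05343
Q = 1780 W
T_interface = T_inner − Q·ΣR(inner→interface) = 106 − 1780×0.04962

T ≈ 17.8 °C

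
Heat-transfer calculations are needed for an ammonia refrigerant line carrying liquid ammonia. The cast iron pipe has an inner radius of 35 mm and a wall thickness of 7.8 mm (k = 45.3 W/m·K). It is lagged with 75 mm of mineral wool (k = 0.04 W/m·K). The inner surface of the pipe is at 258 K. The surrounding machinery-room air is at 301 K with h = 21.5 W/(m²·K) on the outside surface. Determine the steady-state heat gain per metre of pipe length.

Per-layer cylindrical resistances, series-summed:
R_cast iron pipe wall = ln(42.8/35)/(2π×45.3×1) = 7.069×10^-4 K/W
R_mineral wool = ln(117.8/42.8)/(2π×0.04×1) = 4.028 K/W
R_outer film = 1/(h_o·2πr_oL) = 1/(21.5×2π×0.1178×1) = 0.06284 K/W
R_total = 4.092 K/W
Q = ΔT/R_total = 43/4.092

q′ ≈ 10.5 W/m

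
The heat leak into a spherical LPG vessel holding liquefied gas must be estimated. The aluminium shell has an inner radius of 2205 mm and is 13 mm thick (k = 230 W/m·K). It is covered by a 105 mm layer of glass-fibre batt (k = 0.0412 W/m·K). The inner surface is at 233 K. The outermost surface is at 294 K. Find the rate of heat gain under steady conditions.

Q ≈ 1550 W

For a spherical shell R = (1/r₁ − 1/r₂)/(4πk); film R = 1/(h·4πr²). In series:
R_aluminium shell = (1/2.205 − 1/2.218)/(4π×230) = 9.197×10^-7 K/W
R_glass-fibre batt = (1/2.218 − 1/2.323)/(4π×0.0412) = 0.03936 K/W
R_total = 0.03936 K/W
Q = ΔT/R_total = 61/0.03936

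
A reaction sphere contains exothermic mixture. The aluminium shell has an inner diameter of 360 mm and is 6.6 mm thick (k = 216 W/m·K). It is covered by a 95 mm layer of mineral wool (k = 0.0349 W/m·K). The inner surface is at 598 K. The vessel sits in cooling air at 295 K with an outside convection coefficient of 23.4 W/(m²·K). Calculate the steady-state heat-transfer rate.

Q ≈ 72.7 W

Each spherical layer contributes R = (1/r_i − 1/r_o)/(4πk):
R_aluminium shell = (1/0.18 − 1/0.1866)/(4π×216) = 7.239×10^-5 K/W
R_mineral wool = (1/0.1866 − 1/0.2816)/(4π×0.0349) = 4.122 K/W
R_outer film = 1/(h·4πr_o²) = 1/(23.4×4π×0.2816²) = 0.04289 K/W
R_total = 4.165 K/W
Q = ΔT/R_total = 303/4.165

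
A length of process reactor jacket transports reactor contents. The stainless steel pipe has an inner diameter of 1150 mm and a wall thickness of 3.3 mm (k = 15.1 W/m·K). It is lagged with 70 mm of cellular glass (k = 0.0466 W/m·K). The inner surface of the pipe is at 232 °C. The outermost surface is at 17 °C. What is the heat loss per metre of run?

q′ ≈ 551 W/m

For a radial system each layer contributes R = ln(r_out/r_in)/(2πkL); films add R = 1/(hA).
R_stainless steel pipe wall = ln(578.3/575)/(2π×15.1×1) = 6.032×10^-5 K/W
R_cellular glass = ln(648.3/578.3)/(2π×0.0466×1) = 0.3902 K/W
R_total = 0.3903 K/W
Q = ΔT/R_total = 215/0.3903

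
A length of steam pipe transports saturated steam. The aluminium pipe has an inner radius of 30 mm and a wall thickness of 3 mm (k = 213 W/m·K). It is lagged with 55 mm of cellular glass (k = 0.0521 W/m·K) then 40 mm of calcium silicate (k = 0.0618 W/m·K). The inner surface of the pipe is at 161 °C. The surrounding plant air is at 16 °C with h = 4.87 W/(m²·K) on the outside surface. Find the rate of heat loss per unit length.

Cylindrical conduction, so R = ln(r₂/r₁)/(2πkL) per layer, in series:
R_aluminium pipe wall = ln(33/30)/(2π×213×1) = 7.122×10^-5 K/W
R_cellular glass = ln(88/33)/(2π×0.0521×1) = 2.996 K/W
R_calcium silicate = ln(128/88)/(2π×0.0618×1) = 0.965 K/W
R_outer film = 1/(h_o·2πr_oL) = 1/(4.87×2π×0.128×1) = 0.2553 K/W
R_total = 4.217 K/W
Q = ΔT/R_total = 145/4.217

q′ ≈ 34.4 W/m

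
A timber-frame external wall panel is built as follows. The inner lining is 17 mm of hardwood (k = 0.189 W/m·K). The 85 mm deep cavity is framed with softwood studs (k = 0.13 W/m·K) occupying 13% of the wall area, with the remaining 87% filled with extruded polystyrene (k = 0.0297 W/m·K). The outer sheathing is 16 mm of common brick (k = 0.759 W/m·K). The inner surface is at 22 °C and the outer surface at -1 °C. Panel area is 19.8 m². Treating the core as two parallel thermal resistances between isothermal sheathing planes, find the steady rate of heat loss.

Q ≈ 217 W

Sheathing layers in series; stud and cavity paths in parallel between them.
R_inner = 0.017/(0.189×19.8) = 0.004543 K/W
R_stud  = 0.085/(0.13×0.13×19.8) = 0.254 K/W
R_cav   = 0.085/(0.0297×0.87×19.8) = 0.1661 K/W
1/R_core = 1/R_stud + 1/R_cav → R_core = 0.1004 K/W
R_outer = 0.016/(0.759×19.8) = 0.001065 K/W
R_total = 0.1061 K/W
Q = ΔT/R_total = 23/0.1061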